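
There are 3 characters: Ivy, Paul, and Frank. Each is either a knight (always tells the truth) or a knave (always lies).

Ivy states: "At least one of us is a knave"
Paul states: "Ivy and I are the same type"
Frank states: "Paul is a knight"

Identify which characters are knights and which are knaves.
Ivy is a knight.
Paul is a knave.
Frank is a knave.

Verification:
- Ivy (knight) says "At least one of us is a knave" - this is TRUE because Paul and Frank are knaves.
- Paul (knave) says "Ivy and I are the same type" - this is FALSE (a lie) because Paul is a knave and Ivy is a knight.
- Frank (knave) says "Paul is a knight" - this is FALSE (a lie) because Paul is a knave.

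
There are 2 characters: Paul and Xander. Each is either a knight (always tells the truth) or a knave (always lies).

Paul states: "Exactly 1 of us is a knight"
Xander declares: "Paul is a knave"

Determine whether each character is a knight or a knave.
Paul is a knight.
Xander is a knave.

Verification:
- Paul (knight) says "Exactly 1 of us is a knight" - this is TRUE because there are 1 knights.
- Xander (knave) says "Paul is a knave" - this is FALSE (a lie) because Paul is a knight.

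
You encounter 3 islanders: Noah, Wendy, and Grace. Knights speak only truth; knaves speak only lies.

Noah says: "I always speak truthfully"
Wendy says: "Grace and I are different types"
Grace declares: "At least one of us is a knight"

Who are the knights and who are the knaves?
Noah is a knave.
Wendy is a knave.
Grace is a knave.

Verification:
- Noah (knave) says "I always speak truthfully" - this is FALSE (a lie) because Noah is a knave.
- Wendy (knave) says "Grace and I are different types" - this is FALSE (a lie) because Wendy is a knave and Grace is a knave.
- Grace (knave) says "At least one of us is a knight" - this is FALSE (a lie) because no one is a knight.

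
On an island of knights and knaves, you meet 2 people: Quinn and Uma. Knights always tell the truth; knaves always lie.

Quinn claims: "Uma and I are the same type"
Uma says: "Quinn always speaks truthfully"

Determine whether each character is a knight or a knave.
Quinn is a knight.
Uma is a knight.

Verification:
- Quinn (knight) says "Uma and I are the same type" - this is TRUE because Quinn is a knight and Uma is a knight.
- Uma (knight) says "Quinn always speaks truthfully" - this is TRUE because Quinn is a knight.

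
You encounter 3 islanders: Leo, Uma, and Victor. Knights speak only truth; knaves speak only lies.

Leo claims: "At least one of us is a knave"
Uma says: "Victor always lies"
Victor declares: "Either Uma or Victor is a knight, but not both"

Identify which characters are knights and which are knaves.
Leo is a knight.
Uma is a knave.
Victor is a knight.

Verification:
- Leo (knight) says "At least one of us is a knave" - this is TRUE because Uma is a knave.
- Uma (knave) says "Victor always lies" - this is FALSE (a lie) because Victor is a knight.
- Victor (knight) says "Either Uma or Victor is a knight, but not both" - this is TRUE because Uma is a knave and Victor is a knight.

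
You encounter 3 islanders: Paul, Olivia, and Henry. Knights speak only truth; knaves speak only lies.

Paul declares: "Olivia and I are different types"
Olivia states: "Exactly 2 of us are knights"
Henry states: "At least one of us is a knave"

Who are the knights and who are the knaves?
Paul is a knave.
Olivia is a knave.
Henry is a knight.

Verification:
- Paul (knave) says "Olivia and I are different types" - this is FALSE (a lie) because Paul is a knave and Olivia is a knave.
- Olivia (knave) says "Exactly 2 of us are knights" - this is FALSE (a lie) because there are 1 knights.
- Henry (knight) says "At least one of us is a knave" - this is TRUE because Paul and Olivia are knaves.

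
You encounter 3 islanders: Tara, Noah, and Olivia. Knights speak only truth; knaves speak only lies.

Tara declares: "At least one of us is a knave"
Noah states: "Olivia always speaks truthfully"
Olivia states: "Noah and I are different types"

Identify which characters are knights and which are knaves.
Tara is a knight.
Noah is a knave.
Olivia is a knave.

Verification:
- Tara (knight) says "At least one of us is a knave" - this is TRUE because Noah and Olivia are knaves.
- Noah (knave) says "Olivia always speaks truthfully" - this is FALSE (a lie) because Olivia is a knave.
- Olivia (knave) says "Noah and I are different types" - this is FALSE (a lie) because Olivia is a knave and Noah is a knave.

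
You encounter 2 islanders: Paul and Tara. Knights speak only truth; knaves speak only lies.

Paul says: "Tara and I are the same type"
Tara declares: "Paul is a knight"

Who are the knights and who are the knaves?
Paul is a knight.
Tara is a knight.

Verification:
- Paul (knight) says "Tara and I are the same type" - this is TRUE because Paul is a knight and Tara is a knight.
- Tara (knight) says "Paul is a knight" - this is TRUE because Paul is a knight.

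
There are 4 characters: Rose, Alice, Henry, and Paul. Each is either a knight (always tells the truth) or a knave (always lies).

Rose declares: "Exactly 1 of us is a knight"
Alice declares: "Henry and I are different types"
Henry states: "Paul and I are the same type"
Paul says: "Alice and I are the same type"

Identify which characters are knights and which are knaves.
Rose is a knave.
Alice is a knight.
Henry is a knave.
Paul is a knight.

Verification:
- Rose (knave) says "Exactly 1 of us is a knight" - this is FALSE (a lie) because there are 2 knights.
- Alice (knight) says "Henry and I are different types" - this is TRUE because Alice is a knight and Henry is a knave.
- Henry (knave) says "Paul and I are the same type" - this is FALSE (a lie) because Henry is a knave and Paul is a knight.
- Paul (knight) says "Alice and I are the same type" - this is TRUE because Paul is a knight and Alice is a knight.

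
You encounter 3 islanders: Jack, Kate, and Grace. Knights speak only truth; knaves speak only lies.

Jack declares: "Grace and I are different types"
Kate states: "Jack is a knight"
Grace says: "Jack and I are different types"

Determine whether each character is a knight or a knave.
Jack is a knave.
Kate is a knave.
Grace is a knave.

Verification:
- Jack (knave) says "Grace and I are different types" - this is FALSE (a lie) because Jack is a knave and Grace is a knave.
- Kate (knave) says "Jack is a knight" - this is FALSE (a lie) because Jack is a knave.
- Grace (knave) says "Jack and I are different types" - this is FALSE (a lie) because Grace is a knave and Jack is a knave.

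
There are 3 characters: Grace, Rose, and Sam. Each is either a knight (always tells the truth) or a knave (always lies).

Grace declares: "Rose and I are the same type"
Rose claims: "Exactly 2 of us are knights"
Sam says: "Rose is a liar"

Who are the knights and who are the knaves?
Grace is a knight.
Rose is a knight.
Sam is a knave.

Verification:
- Grace (knight) says "Rose and I are the same type" - this is TRUE because Grace is a knight and Rose is a knight.
- Rose (knight) says "Exactly 2 of us are knights" - this is TRUE because there are 2 knights.
- Sam (knave) says "Rose is a liar" - this is FALSE (a lie) because Rose is a knight.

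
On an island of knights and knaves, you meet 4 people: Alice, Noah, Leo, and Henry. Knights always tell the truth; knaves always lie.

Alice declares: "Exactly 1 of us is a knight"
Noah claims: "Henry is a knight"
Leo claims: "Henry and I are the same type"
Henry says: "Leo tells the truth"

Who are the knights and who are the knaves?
Alice is a knave.
Noah is a knight.
Leo is a knight.
Henry is a knight.

Verification:
- Alice (knave) says "Exactly 1 of us is a knight" - this is FALSE (a lie) because there are 3 knights.
- Noah (knight) says "Henry is a knight" - this is TRUE because Henry is a knight.
- Leo (knight) says "Henry and I are the same type" - this is TRUE because Leo is a knight and Henry is a knight.
- Henry (knight) says "Leo tells the truth" - this is TRUE because Leo is a knight.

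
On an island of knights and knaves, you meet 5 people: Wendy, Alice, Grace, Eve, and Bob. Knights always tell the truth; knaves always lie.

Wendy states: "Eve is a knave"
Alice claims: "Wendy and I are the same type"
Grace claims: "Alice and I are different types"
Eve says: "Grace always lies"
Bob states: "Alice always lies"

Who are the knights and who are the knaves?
Wendy is a knight.
Alice is a knave.
Grace is a knight.
Eve is a knave.
Bob is a knight.

Verification:
- Wendy (knight) says "Eve is a knave" - this is TRUE because Eve is a knave.
- Alice (knave) says "Wendy and I are the same type" - this is FALSE (a lie) because Alice is a knave and Wendy is a knight.
- Grace (knight) says "Alice and I are different types" - this is TRUE because Grace is a knight and Alice is a knave.
- Eve (knave) says "Grace always lies" - this is FALSE (a lie) because Grace is a knight.
- Bob (knight) says "Alice always lies" - this is TRUE because Alice is a knave.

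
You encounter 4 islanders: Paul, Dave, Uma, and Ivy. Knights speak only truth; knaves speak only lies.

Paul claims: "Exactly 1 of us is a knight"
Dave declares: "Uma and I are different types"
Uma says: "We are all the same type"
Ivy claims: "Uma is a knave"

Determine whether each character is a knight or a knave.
Paul is a knave.
Dave is a knight.
Uma is a knave.
Ivy is a knight.

Verification:
- Paul (knave) says "Exactly 1 of us is a knight" - this is FALSE (a lie) because there are 2 knights.
- Dave (knight) says "Uma and I are different types" - this is TRUE because Dave is a knight and Uma is a knave.
- Uma (knave) says "We are all the same type" - this is FALSE (a lie) because Dave and Ivy are knights and Paul and Uma are knaves.
- Ivy (knight) says "Uma is a knave" - this is TRUE because Uma is a knave.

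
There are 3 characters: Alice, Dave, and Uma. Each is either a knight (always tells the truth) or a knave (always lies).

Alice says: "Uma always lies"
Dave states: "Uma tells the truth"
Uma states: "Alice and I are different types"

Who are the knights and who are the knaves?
Alice is a knave.
Dave is a knight.
Uma is a knight.

Verification:
- Alice (knave) says "Uma always lies" - this is FALSE (a lie) because Uma is a knight.
- Dave (knight) says "Uma tells the truth" - this is TRUE because Uma is a knight.
- Uma (knight) says "Alice and I are different types" - this is TRUE because Uma is a knight and Alice is a knave.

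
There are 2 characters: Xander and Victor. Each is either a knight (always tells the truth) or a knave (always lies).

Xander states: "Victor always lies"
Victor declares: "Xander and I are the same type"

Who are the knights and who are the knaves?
Xander is a knight.
Victor is a knave.

Verification:
- Xander (knight) says "Victor always lies" - this is TRUE because Victor is a knave.
- Victor (knave) says "Xander and I are the same type" - this is FALSE (a lie) because Victor is a knave and Xander is a knight.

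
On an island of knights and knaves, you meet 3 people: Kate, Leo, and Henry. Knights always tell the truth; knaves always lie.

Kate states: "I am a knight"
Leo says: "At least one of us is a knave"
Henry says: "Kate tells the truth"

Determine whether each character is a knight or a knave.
Kate is a knave.
Leo is a knight.
Henry is a knave.

Verification:
- Kate (knave) says "I am a knight" - this is FALSE (a lie) because Kate is a knave.
- Leo (knight) says "At least one of us is a knave" - this is TRUE because Kate and Henry are knaves.
- Henry (knave) says "Kate tells the truth" - this is FALSE (a lie) because Kate is a knave.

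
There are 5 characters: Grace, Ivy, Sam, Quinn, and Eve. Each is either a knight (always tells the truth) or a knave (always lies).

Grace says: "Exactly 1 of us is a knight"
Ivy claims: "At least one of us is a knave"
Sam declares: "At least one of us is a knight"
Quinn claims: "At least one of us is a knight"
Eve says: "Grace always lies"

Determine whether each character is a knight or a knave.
Grace is a knave.
Ivy is a knight.
Sam is a knight.
Quinn is a knight.
Eve is a knight.

Verification:
- Grace (knave) says "Exactly 1 of us is a knight" - this is FALSE (a lie) because there are 4 knights.
- Ivy (knight) says "At least one of us is a knave" - this is TRUE because Grace is a knave.
- Sam (knight) says "At least one of us is a knight" - this is TRUE because Ivy, Sam, Quinn, and Eve are knights.
- Quinn (knight) says "At least one of us is a knight" - this is TRUE because Ivy, Sam, Quinn, and Eve are knights.
- Eve (knight) says "Grace always lies" - this is TRUE because Grace is a knave.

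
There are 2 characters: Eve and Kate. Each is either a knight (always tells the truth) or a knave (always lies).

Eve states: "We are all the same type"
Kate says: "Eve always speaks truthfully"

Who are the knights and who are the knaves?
Eve is a knight.
Kate is a knight.

Verification:
- Eve (knight) says "We are all the same type" - this is TRUE because Eve and Kate are knights.
- Kate (knight) says "Eve always speaks truthfully" - this is TRUE because Eve is a knight.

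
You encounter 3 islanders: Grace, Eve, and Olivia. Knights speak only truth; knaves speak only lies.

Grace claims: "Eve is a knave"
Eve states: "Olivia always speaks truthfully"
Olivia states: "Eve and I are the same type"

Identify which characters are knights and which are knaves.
Grace is a knave.
Eve is a knight.
Olivia is a knight.

Verification:
- Grace (knave) says "Eve is a knave" - this is FALSE (a lie) because Eve is a knight.
- Eve (knight) says "Olivia always speaks truthfully" - this is TRUE because Olivia is a knight.
- Olivia (knight) says "Eve and I are the same type" - this is TRUE because Olivia is a knight and Eve is a knight.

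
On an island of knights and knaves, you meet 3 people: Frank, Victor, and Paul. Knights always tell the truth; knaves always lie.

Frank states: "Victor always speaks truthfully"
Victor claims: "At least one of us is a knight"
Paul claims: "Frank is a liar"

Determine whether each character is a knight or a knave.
Frank is a knight.
Victor is a knight.
Paul is a knave.

Verification:
- Frank (knight) says "Victor always speaks truthfully" - this is TRUE because Victor is a knight.
- Victor (knight) says "At least one of us is a knight" - this is TRUE because Frank and Victor are knights.
- Paul (knave) says "Frank is a liar" - this is FALSE (a lie) because Frank is a knight.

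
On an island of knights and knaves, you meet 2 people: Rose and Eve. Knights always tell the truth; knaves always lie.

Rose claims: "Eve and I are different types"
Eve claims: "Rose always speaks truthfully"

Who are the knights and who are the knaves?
Rose is a knave.
Eve is a knave.

Verification:
- Rose (knave) says "Eve and I are different types" - this is FALSE (a lie) because Rose is a knave and Eve is a knave.
- Eve (knave) says "Rose always speaks truthfully" - this is FALSE (a lie) because Rose is a knave.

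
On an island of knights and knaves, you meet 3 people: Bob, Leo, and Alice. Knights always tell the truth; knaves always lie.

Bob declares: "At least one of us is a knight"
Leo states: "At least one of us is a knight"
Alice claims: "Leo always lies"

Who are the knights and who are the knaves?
Bob is a knight.
Leo is a knight.
Alice is a knave.

Verification:
- Bob (knight) says "At least one of us is a knight" - this is TRUE because Bob and Leo are knights.
- Leo (knight) says "At least one of us is a knight" - this is TRUE because Bob and Leo are knights.
- Alice (knave) says "Leo always lies" - this is FALSE (a lie) because Leo is a knight.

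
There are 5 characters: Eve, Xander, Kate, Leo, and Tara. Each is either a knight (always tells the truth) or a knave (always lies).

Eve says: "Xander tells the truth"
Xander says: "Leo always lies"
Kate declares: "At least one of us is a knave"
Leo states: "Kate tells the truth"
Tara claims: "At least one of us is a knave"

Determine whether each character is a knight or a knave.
Eve is a knave.
Xander is a knave.
Kate is a knight.
Leo is a knight.
Tara is a knight.

Verification:
- Eve (knave) says "Xander tells the truth" - this is FALSE (a lie) because Xander is a knave.
- Xander (knave) says "Leo always lies" - this is FALSE (a lie) because Leo is a knight.
- Kate (knight) says "At least one of us is a knave" - this is TRUE because Eve and Xander are knaves.
- Leo (knight) says "Kate tells the truth" - this is TRUE because Kate is a knight.
- Tara (knight) says "At least one of us is a knave" - this is TRUE because Eve and Xander are knaves.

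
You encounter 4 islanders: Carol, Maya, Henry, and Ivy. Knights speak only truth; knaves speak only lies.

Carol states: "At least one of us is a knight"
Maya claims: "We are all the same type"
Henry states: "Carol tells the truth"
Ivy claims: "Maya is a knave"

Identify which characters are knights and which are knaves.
Carol is a knight.
Maya is a knave.
Henry is a knight.
Ivy is a knight.

Verification:
- Carol (knight) says "At least one of us is a knight" - this is TRUE because Carol, Henry, and Ivy are knights.
- Maya (knave) says "We are all the same type" - this is FALSE (a lie) because Carol, Henry, and Ivy are knights and Maya is a knave.
- Henry (knight) says "Carol tells the truth" - this is TRUE because Carol is a knight.
- Ivy (knight) says "Maya is a knave" - this is TRUE because Maya is a knave.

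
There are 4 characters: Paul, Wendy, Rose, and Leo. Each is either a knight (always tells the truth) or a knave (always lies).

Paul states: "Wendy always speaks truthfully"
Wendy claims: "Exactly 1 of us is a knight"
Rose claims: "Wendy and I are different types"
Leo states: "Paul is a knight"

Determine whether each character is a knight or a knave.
Paul is a knave.
Wendy is a knave.
Rose is a knave.
Leo is a knave.

Verification:
- Paul (knave) says "Wendy always speaks truthfully" - this is FALSE (a lie) because Wendy is a knave.
- Wendy (knave) says "Exactly 1 of us is a knight" - this is FALSE (a lie) because there are 0 knights.
- Rose (knave) says "Wendy and I are different types" - this is FALSE (a lie) because Rose is a knave and Wendy is a knave.
- Leo (knave) says "Paul is a knight" - this is FALSE (a lie) because Paul is a knave.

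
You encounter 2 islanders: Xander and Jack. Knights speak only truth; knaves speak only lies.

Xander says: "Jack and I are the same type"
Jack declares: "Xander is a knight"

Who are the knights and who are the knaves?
Xander is a knight.
Jack is a knight.

Verification:
- Xander (knight) says "Jack and I are the same type" - this is TRUE because Xander is a knight and Jack is a knight.
- Jack (knight) says "Xander is a knight" - this is TRUE because Xander is a knight.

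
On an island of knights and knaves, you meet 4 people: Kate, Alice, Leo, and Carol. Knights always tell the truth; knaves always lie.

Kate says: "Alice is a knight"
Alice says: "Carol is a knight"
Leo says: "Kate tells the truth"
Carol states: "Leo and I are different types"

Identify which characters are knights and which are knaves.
Kate is a knave.
Alice is a knave.
Leo is a knave.
Carol is a knave.

Verification:
- Kate (knave) says "Alice is a knight" - this is FALSE (a lie) because Alice is a knave.
- Alice (knave) says "Carol is a knight" - this is FALSE (a lie) because Carol is a knave.
- Leo (knave) says "Kate tells the truth" - this is FALSE (a lie) because Kate is a knave.
- Carol (knave) says "Leo and I are different types" - this is FALSE (a lie) because Carol is a knave and Leo is a knave.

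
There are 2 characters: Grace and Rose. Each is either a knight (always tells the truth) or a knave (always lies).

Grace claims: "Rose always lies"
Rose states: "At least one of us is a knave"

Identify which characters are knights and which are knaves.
Grace is a knave.
Rose is a knight.

Verification:
- Grace (knave) says "Rose always lies" - this is FALSE (a lie) because Rose is a knight.
- Rose (knight) says "At least one of us is a knave" - this is TRUE because Grace is a knave.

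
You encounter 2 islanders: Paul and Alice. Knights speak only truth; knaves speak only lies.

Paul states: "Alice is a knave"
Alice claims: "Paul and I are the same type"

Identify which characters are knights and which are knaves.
Paul is a knight.
Alice is a knave.

Verification:
- Paul (knight) says "Alice is a knave" - this is TRUE because Alice is a knave.
- Alice (knave) says "Paul and I are the same type" - this is FALSE (a lie) because Alice is a knave and Paul is a knight.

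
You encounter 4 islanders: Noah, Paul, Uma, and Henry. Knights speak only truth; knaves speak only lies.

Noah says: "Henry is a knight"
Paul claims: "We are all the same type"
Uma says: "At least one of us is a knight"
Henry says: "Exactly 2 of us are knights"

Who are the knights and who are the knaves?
Noah is a knave.
Paul is a knave.
Uma is a knight.
Henry is a knave.

Verification:
- Noah (knave) says "Henry is a knight" - this is FALSE (a lie) because Henry is a knave.
- Paul (knave) says "We are all the same type" - this is FALSE (a lie) because Uma is a knight and Noah, Paul, and Henry are knaves.
- Uma (knight) says "At least one of us is a knight" - this is TRUE because Uma is a knight.
- Henry (knave) says "Exactly 2 of us are knights" - this is FALSE (a lie) because there are 1 knights.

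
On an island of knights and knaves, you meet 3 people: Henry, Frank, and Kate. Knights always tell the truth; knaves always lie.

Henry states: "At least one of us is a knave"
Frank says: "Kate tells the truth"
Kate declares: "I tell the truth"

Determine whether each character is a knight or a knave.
Henry is a knight.
Frank is a knave.
Kate is a knave.

Verification:
- Henry (knight) says "At least one of us is a knave" - this is TRUE because Frank and Kate are knaves.
- Frank (knave) says "Kate tells the truth" - this is FALSE (a lie) because Kate is a knave.
- Kate (knave) says "I tell the truth" - this is FALSE (a lie) because Kate is a knave.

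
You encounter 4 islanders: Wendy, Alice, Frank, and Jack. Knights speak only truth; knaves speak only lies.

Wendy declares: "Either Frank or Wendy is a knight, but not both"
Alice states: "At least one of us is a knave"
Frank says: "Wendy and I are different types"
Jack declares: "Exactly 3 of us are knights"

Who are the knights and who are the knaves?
Wendy is a knave.
Alice is a knight.
Frank is a knave.
Jack is a knave.

Verification:
- Wendy (knave) says "Either Frank or Wendy is a knight, but not both" - this is FALSE (a lie) because Frank is a knave and Wendy is a knave.
- Alice (knight) says "At least one of us is a knave" - this is TRUE because Wendy, Frank, and Jack are knaves.
- Frank (knave) says "Wendy and I are different types" - this is FALSE (a lie) because Frank is a knave and Wendy is a knave.
- Jack (knave) says "Exactly 3 of us are knights" - this is FALSE (a lie) because there are 1 knights.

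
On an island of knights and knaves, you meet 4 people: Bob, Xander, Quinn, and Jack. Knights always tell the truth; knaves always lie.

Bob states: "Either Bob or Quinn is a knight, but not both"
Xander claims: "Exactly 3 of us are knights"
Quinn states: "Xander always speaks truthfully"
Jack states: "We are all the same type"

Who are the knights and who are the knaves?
Bob is a knight.
Xander is a knave.
Quinn is a knave.
Jack is a knave.

Verification:
- Bob (knight) says "Either Bob or Quinn is a knight, but not both" - this is TRUE because Bob is a knight and Quinn is a knave.
- Xander (knave) says "Exactly 3 of us are knights" - this is FALSE (a lie) because there are 1 knights.
- Quinn (knave) says "Xander always speaks truthfully" - this is FALSE (a lie) because Xander is a knave.
- Jack (knave) says "We are all the same type" - this is FALSE (a lie) because Bob is a knight and Xander, Quinn, and Jack are knaves.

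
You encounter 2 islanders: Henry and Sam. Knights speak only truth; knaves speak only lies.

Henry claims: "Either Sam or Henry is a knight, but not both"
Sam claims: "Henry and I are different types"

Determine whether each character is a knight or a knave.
Henry is a knave.
Sam is a knave.

Verification:
- Henry (knave) says "Either Sam or Henry is a knight, but not both" - this is FALSE (a lie) because Sam is a knave and Henry is a knave.
- Sam (knave) says "Henry and I are different types" - this is FALSE (a lie) because Sam is a knave and Henry is a knave.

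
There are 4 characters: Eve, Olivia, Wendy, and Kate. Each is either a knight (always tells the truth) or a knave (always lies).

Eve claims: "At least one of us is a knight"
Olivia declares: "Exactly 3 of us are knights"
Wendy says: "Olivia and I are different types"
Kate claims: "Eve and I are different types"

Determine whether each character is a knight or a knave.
Eve is a knave.
Olivia is a knave.
Wendy is a knave.
Kate is a knave.

Verification:
- Eve (knave) says "At least one of us is a knight" - this is FALSE (a lie) because no one is a knight.
- Olivia (knave) says "Exactly 3 of us are knights" - this is FALSE (a lie) because there are 0 knights.
- Wendy (knave) says "Olivia and I are different types" - this is FALSE (a lie) because Wendy is a knave and Olivia is a knave.
- Kate (knave) says "Eve and I are different types" - this is FALSE (a lie) because Kate is a knave and Eve is a knave.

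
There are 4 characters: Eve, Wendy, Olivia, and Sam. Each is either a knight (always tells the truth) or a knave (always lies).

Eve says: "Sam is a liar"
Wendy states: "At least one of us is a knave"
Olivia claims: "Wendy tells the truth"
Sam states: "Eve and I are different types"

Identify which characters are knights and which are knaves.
Eve is a knave.
Wendy is a knight.
Olivia is a knight.
Sam is a knight.

Verification:
- Eve (knave) says "Sam is a liar" - this is FALSE (a lie) because Sam is a knight.
- Wendy (knight) says "At least one of us is a knave" - this is TRUE because Eve is a knave.
- Olivia (knight) says "Wendy tells the truth" - this is TRUE because Wendy is a knight.
- Sam (knight) says "Eve and I are different types" - this is TRUE because Sam is a knight and Eve is a knave.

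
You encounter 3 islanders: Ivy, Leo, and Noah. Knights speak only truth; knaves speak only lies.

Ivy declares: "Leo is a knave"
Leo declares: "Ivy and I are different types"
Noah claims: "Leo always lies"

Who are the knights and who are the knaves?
Ivy is a knave.
Leo is a knight.
Noah is a knave.

Verification:
- Ivy (knave) says "Leo is a knave" - this is FALSE (a lie) because Leo is a knight.
- Leo (knight) says "Ivy and I are different types" - this is TRUE because Leo is a knight and Ivy is a knave.
- Noah (knave) says "Leo always lies" - this is FALSE (a lie) because Leo is a knight.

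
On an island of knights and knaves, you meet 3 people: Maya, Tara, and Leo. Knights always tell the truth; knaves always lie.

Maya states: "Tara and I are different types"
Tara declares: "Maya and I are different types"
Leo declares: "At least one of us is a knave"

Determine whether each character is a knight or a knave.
Maya is a knave.
Tara is a knave.
Leo is a knight.

Verification:
- Maya (knave) says "Tara and I are different types" - this is FALSE (a lie) because Maya is a knave and Tara is a knave.
- Tara (knave) says "Maya and I are different types" - this is FALSE (a lie) because Tara is a knave and Maya is a knave.
- Leo (knight) says "At least one of us is a knave" - this is TRUE because Maya and Tara are knaves.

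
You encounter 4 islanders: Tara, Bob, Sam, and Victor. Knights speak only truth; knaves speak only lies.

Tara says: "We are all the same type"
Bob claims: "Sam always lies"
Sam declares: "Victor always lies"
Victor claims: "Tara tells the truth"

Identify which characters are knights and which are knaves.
Tara is a knave.
Bob is a knave.
Sam is a knight.
Victor is a knave.

Verification:
- Tara (knave) says "We are all the same type" - this is FALSE (a lie) because Sam is a knight and Tara, Bob, and Victor are knaves.
- Bob (knave) says "Sam always lies" - this is FALSE (a lie) because Sam is a knight.
- Sam (knight) says "Victor always lies" - this is TRUE because Victor is a knave.
- Victor (knave) says "Tara tells the truth" - this is FALSE (a lie) because Tara is a knave.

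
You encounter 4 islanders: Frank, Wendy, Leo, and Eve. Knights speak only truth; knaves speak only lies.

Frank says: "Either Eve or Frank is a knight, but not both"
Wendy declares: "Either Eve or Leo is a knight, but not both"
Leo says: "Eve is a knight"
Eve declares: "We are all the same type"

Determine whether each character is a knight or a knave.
Frank is a knight.
Wendy is a knave.
Leo is a knave.
Eve is a knave.

Verification:
- Frank (knight) says "Either Eve or Frank is a knight, but not both" - this is TRUE because Eve is a knave and Frank is a knight.
- Wendy (knave) says "Either Eve or Leo is a knight, but not both" - this is FALSE (a lie) because Eve is a knave and Leo is a knave.
- Leo (knave) says "Eve is a knight" - this is FALSE (a lie) because Eve is a knave.
- Eve (knave) says "We are all the same type" - this is FALSE (a lie) because Frank is a knight and Wendy, Leo, and Eve are knaves.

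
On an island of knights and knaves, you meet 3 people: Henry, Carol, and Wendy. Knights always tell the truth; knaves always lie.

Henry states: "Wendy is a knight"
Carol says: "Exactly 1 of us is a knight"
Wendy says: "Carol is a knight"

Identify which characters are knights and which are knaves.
Henry is a knave.
Carol is a knave.
Wendy is a knave.

Verification:
- Henry (knave) says "Wendy is a knight" - this is FALSE (a lie) because Wendy is a knave.
- Carol (knave) says "Exactly 1 of us is a knight" - this is FALSE (a lie) because there are 0 knights.
- Wendy (knave) says "Carol is a knight" - this is FALSE (a lie) because Carol is a knave.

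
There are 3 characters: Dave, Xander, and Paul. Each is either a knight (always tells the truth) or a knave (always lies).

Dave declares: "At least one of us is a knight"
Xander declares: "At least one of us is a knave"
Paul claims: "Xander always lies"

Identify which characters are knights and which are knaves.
Dave is a knight.
Xander is a knight.
Paul is a knave.

Verification:
- Dave (knight) says "At least one of us is a knight" - this is TRUE because Dave and Xander are knights.
- Xander (knight) says "At least one of us is a knave" - this is TRUE because Paul is a knave.
- Paul (knave) says "Xander always lies" - this is FALSE (a lie) because Xander is a knight.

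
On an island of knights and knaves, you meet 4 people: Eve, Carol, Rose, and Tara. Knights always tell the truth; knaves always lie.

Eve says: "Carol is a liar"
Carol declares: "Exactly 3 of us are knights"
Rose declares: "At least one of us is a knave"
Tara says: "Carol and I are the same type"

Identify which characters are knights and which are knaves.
Eve is a knave.
Carol is a knight.
Rose is a knight.
Tara is a knight.

Verification:
- Eve (knave) says "Carol is a liar" - this is FALSE (a lie) because Carol is a knight.
- Carol (knight) says "Exactly 3 of us are knights" - this is TRUE because there are 3 knights.
- Rose (knight) says "At least one of us is a knave" - this is TRUE because Eve is a knave.
- Tara (knight) says "Carol and I are the same type" - this is TRUE because Tara is a knight and Carol is a knight.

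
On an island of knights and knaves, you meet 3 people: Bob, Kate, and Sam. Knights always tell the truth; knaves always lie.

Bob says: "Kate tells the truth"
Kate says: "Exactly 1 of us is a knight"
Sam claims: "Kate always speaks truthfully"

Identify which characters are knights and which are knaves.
Bob is a knave.
Kate is a knave.
Sam is a knave.

Verification:
- Bob (knave) says "Kate tells the truth" - this is FALSE (a lie) because Kate is a knave.
- Kate (knave) says "Exactly 1 of us is a knight" - this is FALSE (a lie) because there are 0 knights.
- Sam (knave) says "Kate always speaks truthfully" - this is FALSE (a lie) because Kate is a knave.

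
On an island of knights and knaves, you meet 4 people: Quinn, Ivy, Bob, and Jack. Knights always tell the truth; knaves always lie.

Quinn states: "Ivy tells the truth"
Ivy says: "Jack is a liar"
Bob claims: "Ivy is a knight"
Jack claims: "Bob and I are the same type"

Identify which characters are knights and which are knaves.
Quinn is a knight.
Ivy is a knight.
Bob is a knight.
Jack is a knave.

Verification:
- Quinn (knight) says "Ivy tells the truth" - this is TRUE because Ivy is a knight.
- Ivy (knight) says "Jack is a liar" - this is TRUE because Jack is a knave.
- Bob (knight) says "Ivy is a knight" - this is TRUE because Ivy is a knight.
- Jack (knave) says "Bob and I are the same type" - this is FALSE (a lie) because Jack is a knave and Bob is a knight.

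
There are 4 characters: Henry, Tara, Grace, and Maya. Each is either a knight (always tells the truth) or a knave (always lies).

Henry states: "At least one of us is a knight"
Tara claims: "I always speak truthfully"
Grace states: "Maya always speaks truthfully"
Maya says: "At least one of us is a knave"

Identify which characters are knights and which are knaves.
Henry is a knight.
Tara is a knave.
Grace is a knight.
Maya is a knight.

Verification:
- Henry (knight) says "At least one of us is a knight" - this is TRUE because Henry, Grace, and Maya are knights.
- Tara (knave) says "I always speak truthfully" - this is FALSE (a lie) because Tara is a knave.
- Grace (knight) says "Maya always speaks truthfully" - this is TRUE because Maya is a knight.
- Maya (knight) says "At least one of us is a knave" - this is TRUE because Tara is a knave.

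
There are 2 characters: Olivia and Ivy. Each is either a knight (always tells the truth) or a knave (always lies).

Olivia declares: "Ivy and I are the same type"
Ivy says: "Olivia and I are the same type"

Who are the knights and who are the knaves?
Olivia is a knight.
Ivy is a knight.

Verification:
- Olivia (knight) says "Ivy and I are the same type" - this is TRUE because Olivia is a knight and Ivy is a knight.
- Ivy (knight) says "Olivia and I are the same type" - this is TRUE because Ivy is a knight and Olivia is a knight.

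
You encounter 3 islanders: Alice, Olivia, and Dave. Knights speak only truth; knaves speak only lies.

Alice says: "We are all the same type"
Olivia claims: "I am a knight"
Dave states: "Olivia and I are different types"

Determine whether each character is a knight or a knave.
Alice is a knave.
Olivia is a knave.
Dave is a knight.

Verification:
- Alice (knave) says "We are all the same type" - this is FALSE (a lie) because Dave is a knight and Alice and Olivia are knaves.
- Olivia (knave) says "I am a knight" - this is FALSE (a lie) because Olivia is a knave.
- Dave (knight) says "Olivia and I are different types" - this is TRUE because Dave is a knight and Olivia is a knave.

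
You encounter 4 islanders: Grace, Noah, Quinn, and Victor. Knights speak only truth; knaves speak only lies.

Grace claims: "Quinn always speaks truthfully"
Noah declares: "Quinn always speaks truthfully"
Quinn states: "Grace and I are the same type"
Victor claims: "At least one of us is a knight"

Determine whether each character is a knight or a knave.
Grace is a knight.
Noah is a knight.
Quinn is a knight.
Victor is a knight.

Verification:
- Grace (knight) says "Quinn always speaks truthfully" - this is TRUE because Quinn is a knight.
- Noah (knight) says "Quinn always speaks truthfully" - this is TRUE because Quinn is a knight.
- Quinn (knight) says "Grace and I are the same type" - this is TRUE because Quinn is a knight and Grace is a knight.
- Victor (knight) says "At least one of us is a knight" - this is TRUE because Grace, Noah, Quinn, and Victor are knights.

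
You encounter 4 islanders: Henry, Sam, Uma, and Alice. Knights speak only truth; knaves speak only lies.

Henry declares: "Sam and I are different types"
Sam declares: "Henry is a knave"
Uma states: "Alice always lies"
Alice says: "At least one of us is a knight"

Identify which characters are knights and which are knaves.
Henry is a knight.
Sam is a knave.
Uma is a knave.
Alice is a knight.

Verification:
- Henry (knight) says "Sam and I are different types" - this is TRUE because Henry is a knight and Sam is a knave.
- Sam (knave) says "Henry is a knave" - this is FALSE (a lie) because Henry is a knight.
- Uma (knave) says "Alice always lies" - this is FALSE (a lie) because Alice is a knight.
- Alice (knight) says "At least one of us is a knight" - this is TRUE because Henry and Alice are knights.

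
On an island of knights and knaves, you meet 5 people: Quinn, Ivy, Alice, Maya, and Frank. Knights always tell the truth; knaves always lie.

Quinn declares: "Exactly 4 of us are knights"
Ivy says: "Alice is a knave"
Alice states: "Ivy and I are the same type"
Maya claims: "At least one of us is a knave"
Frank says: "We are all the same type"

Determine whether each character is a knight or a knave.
Quinn is a knave.
Ivy is a knight.
Alice is a knave.
Maya is a knight.
Frank is a knave.

Verification:
- Quinn (knave) says "Exactly 4 of us are knights" - this is FALSE (a lie) because there are 2 knights.
- Ivy (knight) says "Alice is a knave" - this is TRUE because Alice is a knave.
- Alice (knave) says "Ivy and I are the same type" - this is FALSE (a lie) because Alice is a knave and Ivy is a knight.
- Maya (knight) says "At least one of us is a knave" - this is TRUE because Quinn, Alice, and Frank are knaves.
- Frank (knave) says "We are all the same type" - this is FALSE (a lie) because Ivy and Maya are knights and Quinn, Alice, and Frank are knaves.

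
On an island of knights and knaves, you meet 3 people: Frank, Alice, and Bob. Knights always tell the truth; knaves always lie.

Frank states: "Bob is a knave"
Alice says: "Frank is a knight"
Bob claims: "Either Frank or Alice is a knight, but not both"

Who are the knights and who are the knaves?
Frank is a knight.
Alice is a knight.
Bob is a knave.

Verification:
- Frank (knight) says "Bob is a knave" - this is TRUE because Bob is a knave.
- Alice (knight) says "Frank is a knight" - this is TRUE because Frank is a knight.
- Bob (knave) says "Either Frank or Alice is a knight, but not both" - this is FALSE (a lie) because Frank is a knight and Alice is a knight.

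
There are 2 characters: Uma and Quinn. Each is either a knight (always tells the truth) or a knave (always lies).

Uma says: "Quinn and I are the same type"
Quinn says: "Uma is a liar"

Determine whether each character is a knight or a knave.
Uma is a knave.
Quinn is a knight.

Verification:
- Uma (knave) says "Quinn and I are the same type" - this is FALSE (a lie) because Uma is a knave and Quinn is a knight.
- Quinn (knight) says "Uma is a liar" - this is TRUE because Uma is a knave.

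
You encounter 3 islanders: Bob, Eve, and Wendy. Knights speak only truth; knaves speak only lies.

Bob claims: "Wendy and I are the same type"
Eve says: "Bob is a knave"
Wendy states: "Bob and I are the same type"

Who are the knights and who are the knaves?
Bob is a knight.
Eve is a knave.
Wendy is a knight.

Verification:
- Bob (knight) says "Wendy and I are the same type" - this is TRUE because Bob is a knight and Wendy is a knight.
- Eve (knave) says "Bob is a knave" - this is FALSE (a lie) because Bob is a knight.
- Wendy (knight) says "Bob and I are the same type" - this is TRUE because Wendy is a knight and Bob is a knight.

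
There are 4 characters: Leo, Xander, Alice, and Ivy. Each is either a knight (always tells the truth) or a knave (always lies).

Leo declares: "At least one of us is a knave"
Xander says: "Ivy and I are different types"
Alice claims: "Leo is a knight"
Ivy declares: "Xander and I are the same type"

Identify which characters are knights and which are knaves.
Leo is a knight.
Xander is a knight.
Alice is a knight.
Ivy is a knave.

Verification:
- Leo (knight) says "At least one of us is a knave" - this is TRUE because Ivy is a knave.
- Xander (knight) says "Ivy and I are different types" - this is TRUE because Xander is a knight and Ivy is a knave.
- Alice (knight) says "Leo is a knight" - this is TRUE because Leo is a knight.
- Ivy (knave) says "Xander and I are the same type" - this is FALSE (a lie) because Ivy is a knave and Xander is a knight.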